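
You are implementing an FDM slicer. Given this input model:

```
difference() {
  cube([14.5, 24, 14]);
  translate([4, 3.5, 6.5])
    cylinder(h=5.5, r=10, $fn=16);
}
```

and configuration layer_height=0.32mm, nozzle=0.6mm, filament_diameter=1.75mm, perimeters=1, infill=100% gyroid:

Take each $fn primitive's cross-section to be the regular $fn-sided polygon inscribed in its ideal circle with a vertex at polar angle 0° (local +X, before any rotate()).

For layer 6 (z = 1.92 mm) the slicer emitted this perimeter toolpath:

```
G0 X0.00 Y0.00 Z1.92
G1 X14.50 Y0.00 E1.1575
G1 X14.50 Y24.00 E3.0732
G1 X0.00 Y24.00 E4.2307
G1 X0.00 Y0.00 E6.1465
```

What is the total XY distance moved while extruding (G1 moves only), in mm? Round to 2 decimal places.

Sum the Euclidean lengths of each G1 segment: total = 77.00 mm.

77.00 mm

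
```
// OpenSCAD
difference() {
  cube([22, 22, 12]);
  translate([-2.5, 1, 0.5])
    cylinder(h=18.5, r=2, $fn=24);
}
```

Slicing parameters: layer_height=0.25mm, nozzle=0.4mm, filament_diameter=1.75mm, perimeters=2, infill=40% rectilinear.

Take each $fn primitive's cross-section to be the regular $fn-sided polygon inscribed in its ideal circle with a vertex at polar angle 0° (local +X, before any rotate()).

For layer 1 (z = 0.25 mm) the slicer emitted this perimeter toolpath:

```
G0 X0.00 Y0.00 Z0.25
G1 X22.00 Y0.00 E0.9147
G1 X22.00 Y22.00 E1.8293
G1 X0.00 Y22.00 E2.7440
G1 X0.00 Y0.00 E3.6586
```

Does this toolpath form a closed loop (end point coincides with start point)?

Start point (G0): (0.00, 0.00). End point (last G1): the path returns to the start — closed.

yes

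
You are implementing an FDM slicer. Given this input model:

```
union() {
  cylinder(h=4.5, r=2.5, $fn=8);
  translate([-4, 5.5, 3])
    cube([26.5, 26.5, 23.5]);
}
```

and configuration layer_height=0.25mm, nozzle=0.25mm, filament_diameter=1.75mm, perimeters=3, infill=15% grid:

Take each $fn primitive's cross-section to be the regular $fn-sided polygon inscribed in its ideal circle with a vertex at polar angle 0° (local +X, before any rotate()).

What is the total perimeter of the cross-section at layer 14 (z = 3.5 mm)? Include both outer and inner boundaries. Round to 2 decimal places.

At z = 3.5 mm: the cylinder: section is a regular 8-gon, circumradius r=2.5 (perimeter = 2·8·2.500·sin(180°/8) = 15.31 mm); the cube at (-4, 5.5) is present — its section is the full 26.5×26.5 rectangle (perimeter 106.00 mm); Merging all regions: the 2 present regions are separate (no shared area or edge), so areas and boundary lengths simply add and each stays a separate island — boundary = 121.31 mm. Overall, the cross-section has 2 separate islands. Total boundary length (outer) = 121.31 mm.

121.31 mm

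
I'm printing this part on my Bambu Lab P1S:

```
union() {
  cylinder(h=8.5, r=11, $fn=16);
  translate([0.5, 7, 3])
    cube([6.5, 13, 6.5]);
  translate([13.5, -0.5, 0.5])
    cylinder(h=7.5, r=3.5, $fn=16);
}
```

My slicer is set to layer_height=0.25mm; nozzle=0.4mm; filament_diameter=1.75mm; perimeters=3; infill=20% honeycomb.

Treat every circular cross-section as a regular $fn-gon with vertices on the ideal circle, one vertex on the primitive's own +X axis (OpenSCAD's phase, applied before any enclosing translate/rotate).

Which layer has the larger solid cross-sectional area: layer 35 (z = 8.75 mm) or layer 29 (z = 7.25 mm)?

Layer 35 (z = 8.75): the cylinder is not intersected at this z (z outside [0, 8.5]); the cube at (0.5, 7) is present — its section is the full 6.5×13 rectangle (area 84.50 mm²); the cylinder at (13.5, -0.5) is absent (z outside [0.5, 8]); Taking the union: only the 6.5×13 cube at (0.5, 7) is present, so the union is just that shape — area = 84.50 mm². So its area = 84.50 mm². Layer 29 (z = 7.25): the r=11 cylinder contributes a regular 16-gon of circumradius 11 (area = (16/2)·11.000²·sin(360°/16) = 370.44 mm²); the cube at (0.5, 7) is present — its section is the full 6.5×13 rectangle (area 84.50 mm²); the r=3.5 cylinder at (13.5, -0.5) contributes a regular 16-gon of circumradius 3.5 (area = (16/2)·3.500²·sin(360°/16) = 37.50 mm²); Merging all regions: the regions partially overlap — summed areas 492.44 mm² minus the doubly-counted overlap 21.50 mm² gives 470.94 mm² — area = 470.94 mm². So its area = 470.94 mm². Layer 29 is larger (470.94 vs 84.50 mm²).

layer 29 (z = 7.25 mm)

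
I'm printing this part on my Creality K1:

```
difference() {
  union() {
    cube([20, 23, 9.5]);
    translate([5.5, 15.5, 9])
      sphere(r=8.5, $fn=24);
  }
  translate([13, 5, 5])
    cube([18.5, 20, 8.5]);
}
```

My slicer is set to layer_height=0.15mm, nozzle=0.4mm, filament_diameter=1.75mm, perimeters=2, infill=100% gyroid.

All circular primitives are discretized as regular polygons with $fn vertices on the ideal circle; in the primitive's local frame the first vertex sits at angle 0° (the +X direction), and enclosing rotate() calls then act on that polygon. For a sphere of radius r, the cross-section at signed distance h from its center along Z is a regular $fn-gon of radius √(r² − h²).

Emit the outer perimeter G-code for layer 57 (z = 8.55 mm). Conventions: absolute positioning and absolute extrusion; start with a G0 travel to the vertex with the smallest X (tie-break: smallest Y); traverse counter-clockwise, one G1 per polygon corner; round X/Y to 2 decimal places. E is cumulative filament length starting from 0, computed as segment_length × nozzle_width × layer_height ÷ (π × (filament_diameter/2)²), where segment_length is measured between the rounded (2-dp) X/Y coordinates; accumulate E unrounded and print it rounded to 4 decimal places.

G0 X-2.99 Y15.50 Z8.55
G1 X-2.70 Y13.30 E0.0554
G1 X-1.85 Y11.26 E0.1105
G1 X-0.50 Y9.50 E0.1658
G1 X0.00 Y9.11 E0.1816
G1 X0.00 Y0.00 E0.4089
G1 X20.00 Y0.00 E0.9078
G1 X20.00 Y5.00 E1.0325
G1 X13.00 Y5.00 E1.2071
G1 X13.00 Y23.00 E1.6561
G1 X9.38 Y23.00 E1.7464
G1 X7.70 Y23.70 E1.7918
G1 X5.50 Y23.99 E1.8472
G1 X3.30 Y23.70 E1.9025
G1 X1.62 Y23.00 E1.9479
G1 X0.00 Y23.00 E1.9884
G1 X0.00 Y21.89 E2.0160
G1 X-0.50 Y21.50 E2.0319
G1 X-1.85 Y19.74 E2.0872
G1 X-2.70 Y17.70 E2.1423
G1 X-2.99 Y15.50 E2.1977

At z = 8.55 mm: the 20×23 cube contributes its full rectangle; the r=8.5 sphere at (5.5, 15.5) slices to a regular 24-gon of circumradius 8.488 (√(r²−h²) with h=0.45 from center); Combining (union): the regions partially overlap (shared area 192.74 mm²), so overlapping operands fuse into one piece — 1 connected region; the cube at (13, 5) (footprint 18.5×20) is included at this height; After the difference (first − rest): starting from the result so far, the 18.5×20 cube at (13, 5) partially overlaps it — only the 126.00 mm² overlap (of its 370.00 mm²) is removed, clipping the outline — 1 connected region. The outline is a single polygon with 20 vertices. Extrusion per mm of travel: 0.4 × 0.15 / (π × 0.875²) = 0.024945. Accumulating E over each segment gives final E = 2.1977.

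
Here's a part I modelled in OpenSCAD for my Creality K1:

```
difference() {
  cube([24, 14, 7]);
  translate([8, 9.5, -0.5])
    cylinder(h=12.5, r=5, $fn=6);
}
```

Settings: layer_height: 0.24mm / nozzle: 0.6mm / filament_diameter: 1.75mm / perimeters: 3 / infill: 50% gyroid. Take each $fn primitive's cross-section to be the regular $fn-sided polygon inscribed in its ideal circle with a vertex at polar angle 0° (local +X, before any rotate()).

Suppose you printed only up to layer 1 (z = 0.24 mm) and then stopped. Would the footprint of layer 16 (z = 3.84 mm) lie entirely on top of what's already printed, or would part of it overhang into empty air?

entirely on top

Compare the two slices. At z = 0.24: the 24×14 cube contributes its full rectangle (area 336.00 mm²); the cylinder at (8, 9.5): section is a regular 6-gon, circumradius r=5 (area = (6/2)·5.000²·sin(360°/6) = 64.95 mm²); Subtracting the remaining from the first: starting from the 24×14 cube (336.00 mm²), the r=5 cylinder at (8, 9.5) lies wholly inside it (removes its full 64.95 mm² and its 30.00 mm outline becomes a hole wall) — area = 271.05 mm². At z = 3.84: the 24×14 cube contributes its full rectangle (area 336.00 mm²); the r=5 cylinder at (8, 9.5) gives a regular 6-gon of circumradius 5 (constant along its height) (area = (6/2)·5.000²·sin(360°/6) = 64.95 mm²); Taking the first minus the rest: starting from the 24×14 cube (336.00 mm²), the r=5 cylinder at (8, 9.5) lies wholly inside it (removes its full 64.95 mm² and its 30.00 mm outline becomes a hole wall) — area = 271.05 mm². Checking containment: the cross-section at z = 3.84 is a subset of the cross-section at z = 0.24.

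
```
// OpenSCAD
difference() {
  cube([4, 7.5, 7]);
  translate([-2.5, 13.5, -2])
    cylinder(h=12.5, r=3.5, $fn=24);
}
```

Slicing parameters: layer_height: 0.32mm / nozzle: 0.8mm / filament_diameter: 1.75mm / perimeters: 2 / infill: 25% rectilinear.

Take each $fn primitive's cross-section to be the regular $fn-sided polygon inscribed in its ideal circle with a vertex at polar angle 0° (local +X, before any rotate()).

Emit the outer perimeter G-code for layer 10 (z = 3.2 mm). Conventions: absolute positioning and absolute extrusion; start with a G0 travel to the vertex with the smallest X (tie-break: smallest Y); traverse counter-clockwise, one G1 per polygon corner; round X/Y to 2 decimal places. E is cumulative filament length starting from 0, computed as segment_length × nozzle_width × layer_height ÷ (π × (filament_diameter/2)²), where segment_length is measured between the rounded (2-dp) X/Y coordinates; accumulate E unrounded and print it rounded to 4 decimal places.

G0 X0.00 Y0.00 Z3.20
G1 X4.00 Y0.00 E0.4257
G1 X4.00 Y7.50 E1.2240
G1 X0.00 Y7.50 E1.6497
G1 X0.00 Y0.00 E2.4479

At z = 3.2 mm: the cube (footprint 4×7.5) is included at this height; the cylinder at (-2.5, 13.5): section is a regular 24-gon, circumradius r=3.5; Subtracting the remaining from the first: starting from the 4×7.5 cube, the r=3.5 cylinder at (-2.5, 13.5) misses the remaining region (no effect) — 1 connected region. The outline is a single polygon with 4 vertices. Extrusion per mm of travel: 0.8 × 0.32 / (π × 0.875²) = 0.106432. Accumulating E over each segment gives final E = 2.4479.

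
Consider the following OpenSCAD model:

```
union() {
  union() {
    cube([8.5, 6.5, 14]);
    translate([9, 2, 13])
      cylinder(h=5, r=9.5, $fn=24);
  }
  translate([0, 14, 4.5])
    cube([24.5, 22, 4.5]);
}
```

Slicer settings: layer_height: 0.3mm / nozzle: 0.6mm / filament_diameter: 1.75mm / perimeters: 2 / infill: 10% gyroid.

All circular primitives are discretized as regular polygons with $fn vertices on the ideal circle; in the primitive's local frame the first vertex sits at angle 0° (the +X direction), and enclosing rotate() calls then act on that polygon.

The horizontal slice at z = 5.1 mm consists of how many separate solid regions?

At z = 5.1 mm: the 8.5×6.5 cube contributes its full rectangle; the cylinder at (9, 2) does not reach this height (z outside [13, 18]); Taking the union: only the 8.5×6.5 cube is present, so the union is just that shape — 1 connected region; the cube at (0, 14) is present — its section is the full 24.5×22 rectangle; Taking the union: the 2 present regions are separate (no shared area or edge), so areas and boundary lengths simply add and each stays a separate island — 2 connected regions. The result has 2 disconnected regions.

2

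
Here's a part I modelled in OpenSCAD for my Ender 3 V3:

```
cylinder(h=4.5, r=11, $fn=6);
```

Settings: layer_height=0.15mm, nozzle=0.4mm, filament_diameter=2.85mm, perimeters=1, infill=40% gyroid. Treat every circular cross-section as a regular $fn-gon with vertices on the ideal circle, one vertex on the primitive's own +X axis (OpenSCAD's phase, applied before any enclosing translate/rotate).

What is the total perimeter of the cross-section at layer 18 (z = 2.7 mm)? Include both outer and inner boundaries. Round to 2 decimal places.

At z = 2.7 mm: the r=11 cylinder contributes a regular 6-gon of circumradius 11 (perimeter = 2·6·11.000·sin(180°/6) = 66.00 mm). Overall, the cross-section is a single solid region. Total boundary length (outer) = 66.00 mm.

66.00 mm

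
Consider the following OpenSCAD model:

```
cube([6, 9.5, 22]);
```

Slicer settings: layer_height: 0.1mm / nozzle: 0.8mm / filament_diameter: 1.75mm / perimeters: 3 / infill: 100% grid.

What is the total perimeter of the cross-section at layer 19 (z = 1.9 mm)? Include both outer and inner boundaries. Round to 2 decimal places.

31.00 mm

At z = 1.9 mm: the 6×9.5 cube contributes its full rectangle (perimeter 31.00 mm). Overall, the cross-section is a single solid region. Total boundary length (outer) = 31.00 mm.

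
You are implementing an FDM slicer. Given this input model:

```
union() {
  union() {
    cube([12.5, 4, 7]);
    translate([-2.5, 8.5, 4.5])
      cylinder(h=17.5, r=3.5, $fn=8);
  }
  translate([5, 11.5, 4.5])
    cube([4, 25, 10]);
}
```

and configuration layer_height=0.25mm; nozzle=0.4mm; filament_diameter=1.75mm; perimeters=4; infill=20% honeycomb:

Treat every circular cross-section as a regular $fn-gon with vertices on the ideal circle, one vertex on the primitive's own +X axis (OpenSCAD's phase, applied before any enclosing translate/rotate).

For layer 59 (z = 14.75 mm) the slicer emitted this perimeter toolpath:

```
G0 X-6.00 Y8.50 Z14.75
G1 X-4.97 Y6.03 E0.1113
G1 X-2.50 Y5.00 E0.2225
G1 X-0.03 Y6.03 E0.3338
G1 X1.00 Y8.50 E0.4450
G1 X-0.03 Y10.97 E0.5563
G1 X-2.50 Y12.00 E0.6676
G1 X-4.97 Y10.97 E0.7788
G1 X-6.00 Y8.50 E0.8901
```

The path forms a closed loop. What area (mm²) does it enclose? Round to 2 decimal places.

Apply the shoelace formula to the sequence of (X, Y) vertices; enclosed area = 34.58 mm².

34.58 mm²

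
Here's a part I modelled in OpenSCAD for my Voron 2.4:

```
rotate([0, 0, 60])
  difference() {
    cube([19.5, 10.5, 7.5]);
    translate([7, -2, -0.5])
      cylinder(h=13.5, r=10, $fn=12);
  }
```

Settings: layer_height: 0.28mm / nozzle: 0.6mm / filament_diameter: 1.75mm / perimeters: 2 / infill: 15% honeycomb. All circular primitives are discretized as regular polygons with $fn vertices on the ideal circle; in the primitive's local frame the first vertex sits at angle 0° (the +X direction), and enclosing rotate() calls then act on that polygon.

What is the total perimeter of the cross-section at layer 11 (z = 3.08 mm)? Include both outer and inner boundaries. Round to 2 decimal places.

60.34 mm

At z = 3.08 mm: the cube (footprint 19.5×10.5) is included at this height (perimeter 60.00 mm); the cylinder at (7, -2): section is a regular 12-gon, circumradius r=10 (perimeter = 2·12·10.000·sin(180°/12) = 62.12 mm); Subtracting the remaining from the first: starting from the 19.5×10.5 cube, the r=10 cylinder at (7, -2) partially overlaps it — only the 103.51 mm² overlap (of its 300.00 mm²) is removed, clipping the outline — boundary = 60.34 mm; (whole slice rotated 60° about Z — lengths, areas and connectivity unchanged). Overall, the cross-section is a single solid region. Total boundary length (outer) = 60.34 mm.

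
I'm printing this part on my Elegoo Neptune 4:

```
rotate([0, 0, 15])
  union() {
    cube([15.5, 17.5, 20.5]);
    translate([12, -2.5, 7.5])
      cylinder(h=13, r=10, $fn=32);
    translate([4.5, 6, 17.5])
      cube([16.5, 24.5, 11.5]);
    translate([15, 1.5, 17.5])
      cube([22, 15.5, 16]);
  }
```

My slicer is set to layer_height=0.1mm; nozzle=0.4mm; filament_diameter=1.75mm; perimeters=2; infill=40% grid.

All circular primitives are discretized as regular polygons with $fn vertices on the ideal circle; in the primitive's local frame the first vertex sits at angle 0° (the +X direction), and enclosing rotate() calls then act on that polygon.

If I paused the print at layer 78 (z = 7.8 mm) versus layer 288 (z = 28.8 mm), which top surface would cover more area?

Layer 78 (z = 7.8): the cube (footprint 15.5×17.5) is included at this height (area 271.25 mm²); the cylinder at (12, -2.5): section is a regular 32-gon, circumradius r=10 (area = (32/2)·10.000²·sin(360°/32) = 312.14 mm²); the cube at (4.5, 6) is absent (z outside [17.5, 29]); the cube at (15, 1.5) is not intersected at this z (z outside [17.5, 33.5]); Combining (union): the regions partially overlap — summed areas 583.39 mm² minus the doubly-counted overlap 78.78 mm² gives 504.62 mm² — area = 504.62 mm²; (whole slice rotated 15° about Z — lengths, areas and connectivity unchanged). So its area = 504.62 mm². Layer 288 (z = 28.8): the cube does not reach this height (z outside [0, 20.5]); the cylinder at (12, -2.5) does not reach this height (z outside [7.5, 20.5]); the cube at (4.5, 6) (footprint 16.5×24.5) is included at this height (area 404.25 mm²); the 22×15.5 cube at (15, 1.5) contributes its full rectangle (area 341.00 mm²); Merging all regions: the regions partially overlap — summed areas 745.25 mm² minus the doubly-counted overlap 66.00 mm² gives 679.25 mm² — area = 679.25 mm²; (rotated 15° about Z; rotation is an isometry so areas/perimeters/island counts are preserved). So its area = 679.25 mm². Layer 288 is larger (679.25 vs 504.62 mm²).

layer 288 (z = 28.8 mm)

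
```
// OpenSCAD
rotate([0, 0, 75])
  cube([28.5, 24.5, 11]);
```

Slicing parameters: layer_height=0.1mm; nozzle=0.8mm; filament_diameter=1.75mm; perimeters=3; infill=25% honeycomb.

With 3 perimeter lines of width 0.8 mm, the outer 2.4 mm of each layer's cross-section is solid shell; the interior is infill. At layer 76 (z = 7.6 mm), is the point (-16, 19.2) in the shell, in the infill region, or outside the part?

infill

At z = 7.6 mm: the cube is present — its section is the full 28.5×24.5 rectangle; (whole slice rotated 75° about Z — lengths, areas and connectivity unchanged). Overall, the cross-section is a single solid region. Undo the 75° rotation: the query point maps to (14.405, 20.424) in the un-rotated model frame. The nearest boundary edge runs (28.50, 24.50)→(0.00, 24.50); distance from the point to it = 4.08 mm. The point is inside the cross-section and 4.08 mm from the nearest boundary — more than the 2.4 mm shell width (3 × 0.8), so it's in the infill interior.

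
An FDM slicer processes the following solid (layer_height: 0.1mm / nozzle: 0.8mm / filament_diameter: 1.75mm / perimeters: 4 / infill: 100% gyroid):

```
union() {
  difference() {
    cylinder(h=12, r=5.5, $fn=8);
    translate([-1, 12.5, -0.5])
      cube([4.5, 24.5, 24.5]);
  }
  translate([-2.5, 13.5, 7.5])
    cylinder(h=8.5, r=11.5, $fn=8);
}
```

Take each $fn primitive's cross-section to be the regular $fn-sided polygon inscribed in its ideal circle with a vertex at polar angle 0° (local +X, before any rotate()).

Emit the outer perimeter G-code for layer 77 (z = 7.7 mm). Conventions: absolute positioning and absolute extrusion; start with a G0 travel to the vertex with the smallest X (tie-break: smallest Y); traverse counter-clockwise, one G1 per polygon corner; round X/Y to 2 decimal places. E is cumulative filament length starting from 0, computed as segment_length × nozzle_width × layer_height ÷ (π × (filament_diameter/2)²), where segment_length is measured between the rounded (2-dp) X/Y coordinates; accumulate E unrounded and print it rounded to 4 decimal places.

At z = 7.7 mm: the cylinder: section is a regular 8-gon, circumradius r=5.5; the cube at (-1, 12.5) (footprint 4.5×24.5) is included at this height; After the difference (first − rest): starting from the r=5.5 cylinder, the 4.5×24.5 cube at (-1, 12.5) misses the remaining region (no effect) — 1 connected region; the r=11.5 cylinder at (-2.5, 13.5) contributes a regular 8-gon of circumradius 11.5; Combining (union): the regions partially overlap (shared area 12.76 mm²), so overlapping operands fuse into one piece — 1 connected region. The outline is a single polygon with 15 vertices. Extrusion per mm of travel: 0.8 × 0.1 / (π × 0.875²) = 0.033260. Accumulating E over each segment gives final E = 2.9111.

G0 X-14.00 Y13.50 Z7.70
G1 X-10.63 Y5.37 E0.2927
G1 X-4.35 Y2.77 E0.5188
G1 X-5.50 Y0.00 E0.6185
G1 X-3.89 Y-3.89 E0.7586
G1 X0.00 Y-5.50 E0.8986
G1 X3.89 Y-3.89 E1.0386
G1 X5.50 Y0.00 E1.1786
G1 X3.89 Y3.89 E1.3187
G1 X2.97 Y4.27 E1.3518
G1 X5.63 Y5.37 E1.4475
G1 X9.00 Y13.50 E1.7402
G1 X5.63 Y21.63 E2.0329
G1 X-2.50 Y25.00 E2.3257
G1 X-10.63 Y21.63 E2.6184
G1 X-14.00 Y13.50 E2.9111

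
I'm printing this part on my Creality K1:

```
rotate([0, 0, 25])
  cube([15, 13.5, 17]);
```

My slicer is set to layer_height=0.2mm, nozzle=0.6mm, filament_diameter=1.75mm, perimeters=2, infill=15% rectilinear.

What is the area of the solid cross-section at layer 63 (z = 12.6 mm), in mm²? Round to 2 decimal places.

202.50 mm²

At z = 12.6 mm: the cube is present — its section is the full 15×13.5 rectangle (area 202.50 mm²); (rotated 25° about Z; rotation is an isometry so areas/perimeters/island counts are preserved). Overall, the cross-section is a single solid region. Net area = 202.50 mm².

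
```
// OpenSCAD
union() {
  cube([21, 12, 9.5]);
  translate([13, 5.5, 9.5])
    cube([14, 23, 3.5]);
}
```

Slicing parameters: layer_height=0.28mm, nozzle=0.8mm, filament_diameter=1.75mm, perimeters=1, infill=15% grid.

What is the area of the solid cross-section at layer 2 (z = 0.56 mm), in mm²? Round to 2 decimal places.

At z = 0.56 mm: the cube is present — its section is the full 21×12 rectangle (area 252.00 mm²); the cube at (13, 5.5) is not intersected at this z (z outside [9.5, 13]); Merging all regions: only the 21×12 cube is present, so the union is just that shape — area = 252.00 mm². Overall, the cross-section is a single solid region. Net area = 252.00 mm².

252.00 mm²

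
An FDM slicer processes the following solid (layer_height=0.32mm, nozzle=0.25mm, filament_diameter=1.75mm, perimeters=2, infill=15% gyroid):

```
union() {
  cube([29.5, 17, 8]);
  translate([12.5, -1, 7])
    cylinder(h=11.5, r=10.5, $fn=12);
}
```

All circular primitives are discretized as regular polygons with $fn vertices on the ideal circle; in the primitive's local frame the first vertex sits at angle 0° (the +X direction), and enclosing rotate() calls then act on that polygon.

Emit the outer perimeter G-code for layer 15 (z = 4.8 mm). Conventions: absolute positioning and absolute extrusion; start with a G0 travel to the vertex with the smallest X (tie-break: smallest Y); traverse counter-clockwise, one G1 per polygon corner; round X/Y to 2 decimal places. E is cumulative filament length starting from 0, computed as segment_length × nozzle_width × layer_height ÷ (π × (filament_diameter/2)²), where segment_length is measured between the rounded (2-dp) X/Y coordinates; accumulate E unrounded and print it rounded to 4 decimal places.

At z = 4.8 mm: the 29.5×17 cube contributes its full rectangle; the cylinder at (12.5, -1) is not intersected at this z (z outside [7, 18.5]); Merging all regions: only the 29.5×17 cube is present, so the union is just that shape — 1 connected region. The outline is a single polygon with 4 vertices. Extrusion per mm of travel: 0.25 × 0.32 / (π × 0.875²) = 0.033260. Accumulating E over each segment gives final E = 3.0932.

G0 X0.00 Y0.00 Z4.80
G1 X29.50 Y0.00 E0.9812
G1 X29.50 Y17.00 E1.5466
G1 X0.00 Y17.00 E2.5278
G1 X0.00 Y0.00 E3.0932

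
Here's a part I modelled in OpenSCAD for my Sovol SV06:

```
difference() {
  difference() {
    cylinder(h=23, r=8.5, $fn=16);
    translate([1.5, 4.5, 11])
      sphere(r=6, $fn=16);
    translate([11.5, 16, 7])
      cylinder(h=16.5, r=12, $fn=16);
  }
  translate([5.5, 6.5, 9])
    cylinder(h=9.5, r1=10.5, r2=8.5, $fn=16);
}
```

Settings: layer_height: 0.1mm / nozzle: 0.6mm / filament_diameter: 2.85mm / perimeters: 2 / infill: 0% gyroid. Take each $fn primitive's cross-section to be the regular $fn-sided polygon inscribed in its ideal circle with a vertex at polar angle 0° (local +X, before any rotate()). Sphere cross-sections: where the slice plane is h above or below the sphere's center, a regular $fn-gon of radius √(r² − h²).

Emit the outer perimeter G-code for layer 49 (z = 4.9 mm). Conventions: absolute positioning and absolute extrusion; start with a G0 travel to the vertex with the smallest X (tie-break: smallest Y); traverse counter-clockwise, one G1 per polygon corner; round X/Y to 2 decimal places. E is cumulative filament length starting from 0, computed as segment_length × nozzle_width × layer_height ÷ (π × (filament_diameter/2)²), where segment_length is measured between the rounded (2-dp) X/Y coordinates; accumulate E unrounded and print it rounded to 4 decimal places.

At z = 4.9 mm: the r=8.5 cylinder contributes a regular 16-gon of circumradius 8.5; the sphere at (1.5, 4.5) does not reach this height (|z−center|=6.100 > r=6); the cylinder at (11.5, 16) does not reach this height (z outside [7, 23.5]); Taking the first minus the rest: none of the subtracted shapes is present at this height, so the r=8.5 cylinder is unchanged — 1 connected region; the cone at (5.5, 6.5) is absent (z outside [9, 18.5]); Taking the first minus the rest: none of the subtracted shapes is present at this height, so that combined region is unchanged — 1 connected region. The outline is a single polygon with 16 vertices. Extrusion per mm of travel: 0.6 × 0.1 / (π × 1.425²) = 0.009405. Accumulating E over each segment gives final E = 0.4990.

G0 X-8.50 Y0.00 Z4.90
G1 X-7.85 Y-3.25 E0.0312
G1 X-6.01 Y-6.01 E0.0624
G1 X-3.25 Y-7.85 E0.0936
G1 X0.00 Y-8.50 E0.1247
G1 X3.25 Y-7.85 E0.1559
G1 X6.01 Y-6.01 E0.1871
G1 X7.85 Y-3.25 E0.2183
G1 X8.50 Y0.00 E0.2495
G1 X7.85 Y3.25 E0.2807
G1 X6.01 Y6.01 E0.3119
G1 X3.25 Y7.85 E0.3431
G1 X0.00 Y8.50 E0.3742
G1 X-3.25 Y7.85 E0.4054
G1 X-6.01 Y6.01 E0.4366
G1 X-7.85 Y3.25 E0.4678
G1 X-8.50 Y0.00 E0.4990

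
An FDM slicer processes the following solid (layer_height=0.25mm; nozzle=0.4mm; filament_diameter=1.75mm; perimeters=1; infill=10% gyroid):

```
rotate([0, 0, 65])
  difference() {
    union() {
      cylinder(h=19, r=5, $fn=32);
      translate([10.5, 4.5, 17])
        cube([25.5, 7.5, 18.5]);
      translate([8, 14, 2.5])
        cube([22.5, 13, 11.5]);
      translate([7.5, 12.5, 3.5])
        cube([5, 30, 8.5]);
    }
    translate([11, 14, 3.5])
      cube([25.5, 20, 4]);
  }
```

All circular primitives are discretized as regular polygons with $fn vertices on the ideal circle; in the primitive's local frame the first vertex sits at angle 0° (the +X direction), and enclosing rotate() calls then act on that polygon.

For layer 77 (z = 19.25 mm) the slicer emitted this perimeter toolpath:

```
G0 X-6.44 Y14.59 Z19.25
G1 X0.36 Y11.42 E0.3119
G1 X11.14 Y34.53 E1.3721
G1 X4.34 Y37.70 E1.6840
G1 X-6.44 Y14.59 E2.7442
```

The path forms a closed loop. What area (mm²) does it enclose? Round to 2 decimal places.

Apply the shoelace formula to the sequence of (X, Y) vertices; enclosed area = 191.32 mm².

191.32 mm²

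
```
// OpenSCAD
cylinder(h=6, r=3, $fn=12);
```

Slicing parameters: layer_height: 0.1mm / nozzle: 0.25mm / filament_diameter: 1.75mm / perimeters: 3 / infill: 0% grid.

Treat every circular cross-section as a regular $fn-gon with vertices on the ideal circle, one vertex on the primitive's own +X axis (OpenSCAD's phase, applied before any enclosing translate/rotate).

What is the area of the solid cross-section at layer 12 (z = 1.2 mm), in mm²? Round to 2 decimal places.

27.00 mm²

At z = 1.2 mm: the cylinder: section is a regular 12-gon, circumradius r=3 (area = (12/2)·3.000²·sin(360°/12) = 27.00 mm²). Overall, the cross-section is a single solid region. Net area = 27.00 mm².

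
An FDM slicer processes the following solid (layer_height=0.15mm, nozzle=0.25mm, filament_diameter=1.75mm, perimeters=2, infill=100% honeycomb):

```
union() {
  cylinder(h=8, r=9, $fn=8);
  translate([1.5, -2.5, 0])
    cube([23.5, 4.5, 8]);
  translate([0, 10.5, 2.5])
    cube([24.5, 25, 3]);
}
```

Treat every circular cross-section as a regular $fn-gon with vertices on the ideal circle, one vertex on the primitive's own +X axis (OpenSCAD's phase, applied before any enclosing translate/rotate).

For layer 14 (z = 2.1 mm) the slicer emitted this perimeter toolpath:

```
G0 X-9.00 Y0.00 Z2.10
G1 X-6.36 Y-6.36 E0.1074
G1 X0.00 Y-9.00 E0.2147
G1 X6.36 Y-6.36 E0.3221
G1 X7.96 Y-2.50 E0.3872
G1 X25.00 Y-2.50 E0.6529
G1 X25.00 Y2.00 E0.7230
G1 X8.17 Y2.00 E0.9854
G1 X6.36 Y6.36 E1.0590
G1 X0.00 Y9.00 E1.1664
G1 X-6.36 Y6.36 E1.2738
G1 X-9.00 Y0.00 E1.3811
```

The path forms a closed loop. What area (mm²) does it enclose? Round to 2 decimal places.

Apply the shoelace formula to the sequence of (X, Y) vertices; enclosed area = 303.08 mm².

303.08 mm²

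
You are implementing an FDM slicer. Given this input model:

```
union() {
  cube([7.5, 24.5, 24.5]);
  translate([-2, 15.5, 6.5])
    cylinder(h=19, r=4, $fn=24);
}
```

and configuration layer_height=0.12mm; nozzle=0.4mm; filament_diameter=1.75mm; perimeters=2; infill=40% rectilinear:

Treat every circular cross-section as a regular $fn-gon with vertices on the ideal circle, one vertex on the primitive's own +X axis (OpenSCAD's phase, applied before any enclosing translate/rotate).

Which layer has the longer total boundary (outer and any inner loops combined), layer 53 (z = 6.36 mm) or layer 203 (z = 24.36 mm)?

Layer 53 (z = 6.36): the 7.5×24.5 cube contributes its full rectangle (perimeter 64.00 mm); the cylinder at (-2, 15.5) is not intersected at this z (z outside [6.5, 25.5]); Merging all regions: only the 7.5×24.5 cube is present, so the union is just that shape — boundary = 64.00 mm. So its perimeter = 64.00 mm. Layer 203 (z = 24.36): the cube is present — its section is the full 7.5×24.5 rectangle (perimeter 64.00 mm); the r=4 cylinder at (-2, 15.5) contributes a regular 24-gon of circumradius 4 (perimeter = 2·24·4.000·sin(180°/24) = 25.06 mm); Combining (union): the regions partially overlap (shared area 9.64 mm²), so the edge portions inside another operand are dropped and the merged outline is re-measured after clipping — boundary = 73.78 mm. So its perimeter = 73.78 mm. Layer 203 is larger (73.78 vs 64.00 mm).

layer 203 (z = 24.36 mm)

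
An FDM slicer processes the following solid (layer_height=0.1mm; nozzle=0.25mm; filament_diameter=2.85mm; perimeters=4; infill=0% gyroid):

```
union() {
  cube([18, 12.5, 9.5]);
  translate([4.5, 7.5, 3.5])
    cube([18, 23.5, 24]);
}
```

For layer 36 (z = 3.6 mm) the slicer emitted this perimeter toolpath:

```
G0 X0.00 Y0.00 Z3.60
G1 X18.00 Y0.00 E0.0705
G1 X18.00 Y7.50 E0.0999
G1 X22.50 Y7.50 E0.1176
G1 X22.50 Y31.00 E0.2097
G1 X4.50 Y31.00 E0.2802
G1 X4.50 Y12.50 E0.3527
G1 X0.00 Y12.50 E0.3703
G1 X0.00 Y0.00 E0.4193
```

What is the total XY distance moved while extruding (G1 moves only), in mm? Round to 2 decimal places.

Sum the Euclidean lengths of each G1 segment: total = 107.00 mm.

107.00 mm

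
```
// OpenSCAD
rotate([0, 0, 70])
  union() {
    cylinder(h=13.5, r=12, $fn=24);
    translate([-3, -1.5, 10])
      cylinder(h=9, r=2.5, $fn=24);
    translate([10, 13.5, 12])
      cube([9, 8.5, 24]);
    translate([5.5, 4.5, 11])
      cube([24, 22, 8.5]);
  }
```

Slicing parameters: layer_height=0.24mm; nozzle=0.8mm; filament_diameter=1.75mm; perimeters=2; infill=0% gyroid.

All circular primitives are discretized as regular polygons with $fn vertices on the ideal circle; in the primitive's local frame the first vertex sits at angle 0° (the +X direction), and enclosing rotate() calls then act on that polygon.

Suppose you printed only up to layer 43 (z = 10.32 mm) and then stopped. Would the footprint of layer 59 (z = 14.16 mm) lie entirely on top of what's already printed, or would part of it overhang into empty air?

Compare the two slices. At z = 10.32: the r=12 cylinder contributes a regular 24-gon of circumradius 12 (area = (24/2)·12.000²·sin(360°/24) = 447.24 mm²); the cylinder at (-3, -1.5): section is a regular 24-gon, circumradius r=2.5 (area = (24/2)·2.500²·sin(360°/24) = 19.41 mm²); the cube at (10, 13.5) is not intersected at this z (z outside [12, 36]); the cube at (5.5, 4.5) does not reach this height (z outside [11, 19.5]); Combining (union): the r=2.5 cylinder at (-3, -1.5) lies entirely inside the r=12 cylinder, so the union is just the r=12 cylinder — area = 447.24 mm²; (rotated 70° about Z; rotation is an isometry so areas/perimeters/island counts are preserved). At z = 14.16: the cylinder does not reach this height (z outside [0, 13.5]); the r=2.5 cylinder at (-3, -1.5) contributes a regular 24-gon of circumradius 2.5 (area = (24/2)·2.500²·sin(360°/24) = 19.41 mm²); the 9×8.5 cube at (10, 13.5) contributes its full rectangle (area 76.50 mm²); the cube at (5.5, 4.5) is present — its section is the full 24×22 rectangle (area 528.00 mm²); Taking the union: the regions partially overlap — summed areas 623.91 mm² minus the doubly-counted overlap 76.50 mm² gives 547.41 mm² — area = 547.41 mm²; (whole slice rotated 70° about Z — lengths, areas and connectivity unchanged). Checking containment: at z = 14.16 the cross-section extends beyond the z = 10.32 cross-section by about 507.03 mm².

part overhangs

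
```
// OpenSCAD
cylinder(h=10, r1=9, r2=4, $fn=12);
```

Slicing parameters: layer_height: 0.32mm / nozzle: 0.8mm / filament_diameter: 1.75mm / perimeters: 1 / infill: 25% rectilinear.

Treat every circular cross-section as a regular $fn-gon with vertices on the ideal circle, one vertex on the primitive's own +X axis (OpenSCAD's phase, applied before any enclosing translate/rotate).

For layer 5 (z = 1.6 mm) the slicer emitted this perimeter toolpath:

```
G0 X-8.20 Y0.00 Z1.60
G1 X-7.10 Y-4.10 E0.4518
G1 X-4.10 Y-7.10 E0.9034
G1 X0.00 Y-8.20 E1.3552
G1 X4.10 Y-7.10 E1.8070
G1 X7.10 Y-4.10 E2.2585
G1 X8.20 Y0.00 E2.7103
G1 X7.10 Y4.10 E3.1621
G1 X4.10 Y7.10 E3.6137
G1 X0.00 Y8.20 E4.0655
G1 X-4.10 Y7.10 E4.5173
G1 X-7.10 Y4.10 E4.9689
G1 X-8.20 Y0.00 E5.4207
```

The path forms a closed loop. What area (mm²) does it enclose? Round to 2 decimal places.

Apply the shoelace formula to the sequence of (X, Y) vertices; enclosed area = 201.68 mm².

201.68 mm²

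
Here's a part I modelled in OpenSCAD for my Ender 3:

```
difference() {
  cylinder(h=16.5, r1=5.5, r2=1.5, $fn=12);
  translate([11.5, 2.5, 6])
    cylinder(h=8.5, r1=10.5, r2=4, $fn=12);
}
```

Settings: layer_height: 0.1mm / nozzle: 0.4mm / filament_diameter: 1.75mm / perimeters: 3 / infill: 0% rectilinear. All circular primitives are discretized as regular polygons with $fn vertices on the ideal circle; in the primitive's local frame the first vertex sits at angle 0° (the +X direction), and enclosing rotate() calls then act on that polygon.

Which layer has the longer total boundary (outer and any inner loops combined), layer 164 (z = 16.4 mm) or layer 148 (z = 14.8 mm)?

Layer 164 (z = 16.4): the cone contributes a regular 12-gon of circumradius 1.524 (interpolated between r1=5.5 and r2=1.5 at t=0.994) (perimeter = 2·12·1.524·sin(180°/12) = 9.47 mm); the cone at (11.5, 2.5) is not intersected at this z (z outside [6, 14.5]); Taking the first minus the rest: none of the subtracted shapes is present at this height, so the cone is unchanged — boundary = 9.47 mm. So its perimeter = 9.47 mm. Layer 148 (z = 14.8): the cone (r1=5.5→r2=1.5) has section circumradius 1.912 here — a regular 12-gon (perimeter = 2·12·1.912·sin(180°/12) = 11.88 mm); the cone at (11.5, 2.5) is not intersected at this z (z outside [6, 14.5]); Subtracting the remaining from the first: none of the subtracted shapes is present at this height, so the cone is unchanged — boundary = 11.88 mm. So its perimeter = 11.88 mm. Layer 148 is larger (11.88 vs 9.47 mm).

layer 148 (z = 14.8 mm)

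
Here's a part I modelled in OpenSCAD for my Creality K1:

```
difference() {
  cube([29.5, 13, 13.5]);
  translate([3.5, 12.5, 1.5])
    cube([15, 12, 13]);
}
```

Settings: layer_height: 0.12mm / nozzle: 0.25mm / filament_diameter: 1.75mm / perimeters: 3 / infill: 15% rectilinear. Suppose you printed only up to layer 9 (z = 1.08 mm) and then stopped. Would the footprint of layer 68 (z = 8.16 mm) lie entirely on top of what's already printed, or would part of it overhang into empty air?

entirely on top

Compare the two slices. At z = 1.08: the 29.5×13 cube contributes its full rectangle (area 383.50 mm²); the cube at (3.5, 12.5) is not intersected at this z (z outside [1.5, 14.5]); After the difference (first − rest): none of the subtracted shapes is present at this height, so the 29.5×13 cube is unchanged — area = 383.50 mm². At z = 8.16: the cube is present — its section is the full 29.5×13 rectangle (area 383.50 mm²); the cube at (3.5, 12.5) (footprint 15×12) is included at this height (area 180.00 mm²); After the difference (first − rest): starting from the 29.5×13 cube (383.50 mm²), the 15×12 cube at (3.5, 12.5) partially overlaps it — only the 7.50 mm² overlap (of its 180.00 mm²) is removed, clipping the outline — area = 376.00 mm². Checking containment: the cross-section at z = 8.16 is a subset of the cross-section at z = 1.08.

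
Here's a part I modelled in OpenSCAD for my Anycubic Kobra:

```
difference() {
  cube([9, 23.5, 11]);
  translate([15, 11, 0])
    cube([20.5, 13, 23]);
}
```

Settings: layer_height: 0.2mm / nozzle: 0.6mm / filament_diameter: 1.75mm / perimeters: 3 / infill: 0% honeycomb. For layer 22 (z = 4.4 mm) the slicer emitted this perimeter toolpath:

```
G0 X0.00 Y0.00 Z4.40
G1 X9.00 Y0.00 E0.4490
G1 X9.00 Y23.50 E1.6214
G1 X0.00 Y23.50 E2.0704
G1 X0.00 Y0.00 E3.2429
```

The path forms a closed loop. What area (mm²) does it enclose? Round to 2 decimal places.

211.50 mm²

Apply the shoelace formula to the sequence of (X, Y) vertices; enclosed area = 211.50 mm².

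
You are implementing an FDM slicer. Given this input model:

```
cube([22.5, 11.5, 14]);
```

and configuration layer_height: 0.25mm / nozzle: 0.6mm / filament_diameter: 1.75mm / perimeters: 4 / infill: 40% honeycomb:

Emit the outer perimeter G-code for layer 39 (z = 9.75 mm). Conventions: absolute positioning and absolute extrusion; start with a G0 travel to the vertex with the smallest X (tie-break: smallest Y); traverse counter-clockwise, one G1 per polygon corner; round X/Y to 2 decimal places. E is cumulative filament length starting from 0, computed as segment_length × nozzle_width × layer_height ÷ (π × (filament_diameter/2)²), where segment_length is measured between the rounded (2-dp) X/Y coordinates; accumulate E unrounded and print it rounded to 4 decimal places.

G0 X0.00 Y0.00 Z9.75
G1 X22.50 Y0.00 E1.4032
G1 X22.50 Y11.50 E2.1203
G1 X0.00 Y11.50 E3.5235
G1 X0.00 Y0.00 E4.2407

At z = 9.75 mm: the 22.5×11.5 cube contributes its full rectangle. The outline is a single polygon with 4 vertices. Extrusion per mm of travel: 0.6 × 0.25 / (π × 0.875²) = 0.062363. Accumulating E over each segment gives final E = 4.2407.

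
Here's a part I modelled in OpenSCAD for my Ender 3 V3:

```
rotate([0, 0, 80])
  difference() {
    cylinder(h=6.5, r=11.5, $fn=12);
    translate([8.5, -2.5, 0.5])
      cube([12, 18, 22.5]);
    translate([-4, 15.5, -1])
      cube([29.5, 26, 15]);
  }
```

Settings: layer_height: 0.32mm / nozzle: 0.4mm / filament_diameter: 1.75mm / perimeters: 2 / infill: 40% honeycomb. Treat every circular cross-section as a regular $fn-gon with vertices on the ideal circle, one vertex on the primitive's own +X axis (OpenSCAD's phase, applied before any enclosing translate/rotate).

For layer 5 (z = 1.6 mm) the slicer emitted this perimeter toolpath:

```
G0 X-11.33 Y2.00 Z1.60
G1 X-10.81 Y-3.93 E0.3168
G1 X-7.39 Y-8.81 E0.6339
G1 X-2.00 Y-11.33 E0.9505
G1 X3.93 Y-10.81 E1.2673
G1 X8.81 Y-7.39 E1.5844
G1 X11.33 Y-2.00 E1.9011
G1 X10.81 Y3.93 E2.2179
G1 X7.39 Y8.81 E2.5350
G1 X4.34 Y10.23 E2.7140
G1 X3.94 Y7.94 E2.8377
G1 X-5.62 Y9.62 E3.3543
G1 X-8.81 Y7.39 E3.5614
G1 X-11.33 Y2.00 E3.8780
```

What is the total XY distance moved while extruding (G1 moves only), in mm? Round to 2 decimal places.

72.87 mm

Sum the Euclidean lengths of each G1 segment: total = 72.87 mm.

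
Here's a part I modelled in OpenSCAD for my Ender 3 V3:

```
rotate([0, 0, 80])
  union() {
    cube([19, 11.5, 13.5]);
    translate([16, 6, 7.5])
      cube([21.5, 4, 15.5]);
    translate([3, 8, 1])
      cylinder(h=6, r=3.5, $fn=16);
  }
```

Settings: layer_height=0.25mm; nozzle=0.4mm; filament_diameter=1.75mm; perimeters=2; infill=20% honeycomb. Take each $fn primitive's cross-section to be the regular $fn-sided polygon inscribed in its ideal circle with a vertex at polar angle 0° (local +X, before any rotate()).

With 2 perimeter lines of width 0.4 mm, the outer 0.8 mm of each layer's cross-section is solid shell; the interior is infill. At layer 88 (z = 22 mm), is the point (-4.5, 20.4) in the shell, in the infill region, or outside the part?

At z = 22 mm: the cube does not reach this height (z outside [0, 13.5]); the 21.5×4 cube at (16, 6) contributes its full rectangle; the cylinder at (3, 8) is absent (z outside [1, 7]); Merging all regions: only the 21.5×4 cube at (16, 6) is present, so the union is just that shape — 1 connected region; (whole slice rotated 80° about Z — lengths, areas and connectivity unchanged). Overall, the cross-section is a single solid region. Undo the 80° rotation: the query point maps to (19.309, 7.974) in the un-rotated model frame. The nearest boundary edge runs (16.00, 6.00)→(37.50, 6.00); distance from the point to it = 1.97 mm. The point is inside the cross-section and 1.97 mm from the nearest boundary — more than the 0.8 mm shell width (2 × 0.4), so it's in the infill interior.

infill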